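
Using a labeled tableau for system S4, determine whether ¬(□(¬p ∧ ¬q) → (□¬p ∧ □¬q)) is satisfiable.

Unsatisfiable (every branch closes)

1. ¬(□(¬p ∧ ¬q) → (□¬p ∧ □¬q)), u
2. □(¬p ∧ ¬q), u
3. ¬(□¬p ∧ □¬q), u
4. ¬p ∧ ¬q, u
5. ¬p, u
6. ¬q, u
7. ¬□¬q, u
8. q, v
9. ¬p ∧ ¬q, v
10. ¬p, v
11. ¬q, v
Accessibility: uRu, uRv, vRv
Branch closes: q and ¬q both at v.
(One branch shown.) All branches close.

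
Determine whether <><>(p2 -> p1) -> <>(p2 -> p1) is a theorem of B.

Not valid

Tableau for the negation ~(<><>(p2 -> p1) -> <>(p2 -> p1)):
1. ~(<><>(p2 -> p1) -> <>(p2 -> p1)), u
2. <><>(p2 -> p1), u   [~->-rule on 1]
3. ~<>(p2 -> p1), u   [~->-rule on 1]
4. ~(p2 -> p1), u   [~<>-rule on 3 via uRu]
5. p2, u   [~->-rule on 4]
6. ~p1, u   [~->-rule on 4]
7. <>(p2 -> p1), v   [<>-rule on 2: fresh world v, uRv]
8. ~(p2 -> p1), v   [~<>-rule on 3 via uRv]
9. p2, v   [~->-rule on 8]
10. ~p1, v   [~->-rule on 8]
11. p2 -> p1, w   [<>-rule on 7: fresh world w, vRw]
12. p1, w   [->-rule on 11 (branches; this branch)]
Accessibility: uRu, uRv, vRu, vRv, vRw, wRv, wRw
The negation has an open branch (countermodel exists).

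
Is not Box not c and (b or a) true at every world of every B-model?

No, not valid

Tableau for the negation not (not Box not c and (b or a)):
1. not (not Box not c and (b or a)), u
2. not (b or a), u   [neg-and-rule on 1 (branches; this branch)]
3. not b, u   [neg-or-rule on 2]
4. not a, u   [neg-or-rule on 2]
Accessibility: uRu
The negation has an open branch (countermodel exists).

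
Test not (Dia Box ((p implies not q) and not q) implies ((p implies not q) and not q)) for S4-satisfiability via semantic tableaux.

1. not (Dia Box ((p implies not q) and not q) implies ((p implies not q) and not q)), 0
2. Dia Box ((p implies not q) and not q), 0   [neg-implies-rule on 1]
3. not ((p implies not q) and not q), 0   [neg-implies-rule on 1]
4. q, 0   [neg-and-rule on 3 (branches; this branch)]
5. Box ((p implies not q) and not q), 1   [Dia-rule on 2: fresh world 1, 0R1]
6. (p implies not q) and not q, 1   [Box-rule on 5 via 1R1]
7. p implies not q, 1   [and-rule on 6]
8. not q, 1   [and-rule on 6]
Accessibility: 0R0, 0R1, 1R1

Satisfiable (open branch found)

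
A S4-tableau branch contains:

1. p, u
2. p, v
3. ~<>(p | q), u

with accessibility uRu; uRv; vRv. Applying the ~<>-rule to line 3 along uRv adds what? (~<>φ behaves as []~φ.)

~<>φ behaves as []~φ: propagate the negated body to each accessible world.

~(p | q), v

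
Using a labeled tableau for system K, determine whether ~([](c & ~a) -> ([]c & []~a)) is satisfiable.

No, unsatisfiable

1. ~([](c & ~a) -> ([]c & []~a)), w0
2. [](c & ~a), w0
3. ~([]c & []~a), w0
4. ~[]~a, w0
5. a, w1
6. c & ~a, w1
7. c, w1
8. ~a, w1
Accessibility: w0Rw1
Branch closes: a and ~a both at w1.
Every branch closes; the branch above is one of them.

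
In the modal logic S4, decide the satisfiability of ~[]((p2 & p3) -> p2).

No, unsatisfiable

1. ~[]((p2 & p3) -> p2), 0
2. ~((p2 & p3) -> p2), 1
3. p2 & p3, 1
4. ~p2, 1
5. p2, 1
6. p3, 1
Accessibility: 0R0, 0R1, 1R1
Branch closes: p2 and ~p2 both at 1.
(One branch shown.) All branches close.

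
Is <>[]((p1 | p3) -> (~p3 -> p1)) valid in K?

No, not valid

Tableau for the negation ~<>[]((p1 | p3) -> (~p3 -> p1)):
1. ~<>[]((p1 | p3) -> (~p3 -> p1)), w0
The negation has an open branch (countermodel exists).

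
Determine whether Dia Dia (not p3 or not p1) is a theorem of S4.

No, not valid

Tableau for the negation not Dia Dia (not p3 or not p1):
1. not Dia Dia (not p3 or not p1), 0
2. not Dia (not p3 or not p1), 0
3. not (not p3 or not p1), 0
4. p3, 0
5. p1, 0
Accessibility: 0R0
The negation has an open branch (countermodel exists).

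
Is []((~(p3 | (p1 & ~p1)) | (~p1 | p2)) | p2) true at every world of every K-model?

Tableau for the negation ~[]((~(p3 | (p1 & ~p1)) | (~p1 | p2)) | p2):
1. ~[]((~(p3 | (p1 & ~p1)) | (~p1 | p2)) | p2), u
2. ~((~(p3 | (p1 & ~p1)) | (~p1 | p2)) | p2), v   [~[]-rule on 1: fresh world v, uRv]
3. ~(~(p3 | (p1 & ~p1)) | (~p1 | p2)), v   [~|-rule on 2]
4. ~p2, v   [~|-rule on 2]
5. p3 | (p1 & ~p1), v   [~|-rule on 3]
6. ~(~p1 | p2), v   [~|-rule on 3]
7. p1, v   [~|-rule on 6]
8. p3, v   [|-rule on 5 (branches; this branch)]
Accessibility: uRv
The negation has an open branch (countermodel exists).

Invalid (countermodel exists)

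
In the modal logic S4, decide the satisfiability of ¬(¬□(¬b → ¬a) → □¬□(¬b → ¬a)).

1. ¬(¬□(¬b → ¬a) → □¬□(¬b → ¬a)), 0
2. ¬□(¬b → ¬a), 0   [¬→-rule on 1]
3. ¬□¬□(¬b → ¬a), 0   [¬→-rule on 1]
4. ¬(¬b → ¬a), 1   [¬□-rule on 2: fresh world 1, 0R1]
5. ¬b, 1   [¬→-rule on 4]
6. a, 1   [¬→-rule on 4]
7. □(¬b → ¬a), 2   [¬□-rule on 3: fresh world 2, 0R2]
8. ¬b → ¬a, 2   [□-rule on 7 via 2R2]
9. ¬a, 2   [→-rule on 8 (branches; this branch)]
Accessibility: 0R0, 0R1, 0R2, 1R1, 2R2

Yes, satisfiable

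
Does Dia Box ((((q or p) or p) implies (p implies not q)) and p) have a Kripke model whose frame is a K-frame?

1. Dia Box ((((q or p) or p) implies (p implies not q)) and p), u
2. Box ((((q or p) or p) implies (p implies not q)) and p), v
Accessibility: uRv

Yes, satisfiable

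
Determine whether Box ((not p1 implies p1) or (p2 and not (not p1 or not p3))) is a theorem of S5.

Tableau for the negation not Box ((not p1 implies p1) or (p2 and not (not p1 or not p3))):
1. not Box ((not p1 implies p1) or (p2 and not (not p1 or not p3))), w0
2. not ((not p1 implies p1) or (p2 and not (not p1 or not p3))), w1   [neg-Box-rule on 1: fresh world w1, w0Rw1]
3. not (not p1 implies p1), w1   [neg-or-rule on 2]
4. not (p2 and not (not p1 or not p3)), w1   [neg-or-rule on 2]
5. not p1, w1   [neg-implies-rule on 3]
6. not p1 or not p3, w1   [neg-and-rule on 4 (branches; this branch)]
7. not p3, w1   [or-rule on 6 (branches; this branch)]
Accessibility: w0Rw0, w0Rw1, w1Rw0, w1Rw1
The negation has an open branch (countermodel exists).

Invalid (countermodel exists)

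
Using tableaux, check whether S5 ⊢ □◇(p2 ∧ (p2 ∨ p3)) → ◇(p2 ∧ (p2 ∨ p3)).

Tableau for the negation ¬(□◇(p2 ∧ (p2 ∨ p3)) → ◇(p2 ∧ (p2 ∨ p3))):
1. ¬(□◇(p2 ∧ (p2 ∨ p3)) → ◇(p2 ∧ (p2 ∨ p3))), u
2. □◇(p2 ∧ (p2 ∨ p3)), u   [¬→-rule on 1]
3. ¬◇(p2 ∧ (p2 ∨ p3)), u   [¬→-rule on 1]
4. ◇(p2 ∧ (p2 ∨ p3)), u   [□-rule on 2 via uRu]
5. ¬(p2 ∧ (p2 ∨ p3)), u   [¬◇-rule on 3 via uRu]
6. ¬(p2 ∨ p3), u   [¬∧-rule on 5 (branches; this branch)]
7. ¬p2, u   [¬∨-rule on 6]
8. ¬p3, u   [¬∨-rule on 6]
9. p2 ∧ (p2 ∨ p3), v   [◇-rule on 4: fresh world v, uRv]
10. p2, v   [∧-rule on 9]
11. p2 ∨ p3, v   [∧-rule on 9]
12. ◇(p2 ∧ (p2 ∨ p3)), v   [□-rule on 2 via uRv]
13. ¬(p2 ∧ (p2 ∨ p3)), v   [¬◇-rule on 3 via uRv]
14. p3, v   [∨-rule on 11 (branches; this branch)]
15. ¬(p2 ∨ p3), v   [¬∧-rule on 13 (branches; this branch)]
16. ¬p2, v   [¬∨-rule on 15]
17. ¬p3, v   [¬∨-rule on 15]
Accessibility: uRu, uRv, vRu, vRv
Branch closes: p2 and ¬p2 both at v.
All branches of the negation close; one closing branch shown above.

Valid in S5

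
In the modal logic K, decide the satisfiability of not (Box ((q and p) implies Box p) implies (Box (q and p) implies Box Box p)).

No, unsatisfiable

1. not (Box ((q and p) implies Box p) implies (Box (q and p) implies Box Box p)), w0
2. Box ((q and p) implies Box p), w0
3. not (Box (q and p) implies Box Box p), w0
4. Box (q and p), w0
5. not Box Box p, w0
6. not Box p, w1
7. (q and p) implies Box p, w1
8. q and p, w1
9. q, w1
10. p, w1
11. Box p, w1
12. not p, w2
13. p, w2
Accessibility: w0Rw1, w1Rw2
Branch closes: p and not p both at w2.
(One branch shown.) All branches close.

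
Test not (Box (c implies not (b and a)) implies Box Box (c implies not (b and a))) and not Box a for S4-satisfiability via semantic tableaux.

1. not (Box (c implies not (b and a)) implies Box Box (c implies not (b and a))) and not Box a, u
2. not (Box (c implies not (b and a)) implies Box Box (c implies not (b and a))), u
3. not Box a, u
4. Box (c implies not (b and a)), u
5. not Box Box (c implies not (b and a)), u
6. c implies not (b and a), u
7. not (b and a), u
8. not a, u
9. not a, v
10. c implies not (b and a), v
11. not (b and a), v
12. not Box (c implies not (b and a)), w
13. c implies not (b and a), w
14. not (b and a), w
15. not a, w
16. not (c implies not (b and a)), x
17. c, x
18. b and a, x
19. b, x
20. a, x
21. c implies not (b and a), x
22. not (b and a), x
23. not a, x
Accessibility: uRu, uRv, uRw, uRx, vRv, wRw, wRx, xRx
Branch closes: a and not a both at x.
All branches of the tableau close; one closing branch shown above.

Unsatisfiable (every branch closes)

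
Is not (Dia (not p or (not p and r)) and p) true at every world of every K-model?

No, not valid

Tableau for the negation Dia (not p or (not p and r)) and p:
1. Dia (not p or (not p and r)) and p, w0
2. Dia (not p or (not p and r)), w0   [and-rule on 1]
3. p, w0   [and-rule on 1]
4. not p or (not p and r), w1   [Dia-rule on 2: fresh world w1, w0Rw1]
5. not p and r, w1   [or-rule on 4 (branches; this branch)]
6. not p, w1   [and-rule on 5]
7. r, w1   [and-rule on 5]
Accessibility: w0Rw1
The negation has an open branch (countermodel exists).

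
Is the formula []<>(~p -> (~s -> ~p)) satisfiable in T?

Satisfiable

1. []<>(~p -> (~s -> ~p)), 0
2. <>(~p -> (~s -> ~p)), 0
3. ~p -> (~s -> ~p), 1
4. <>(~p -> (~s -> ~p)), 1
5. ~s -> ~p, 1
6. ~p, 1
7. ~p -> (~s -> ~p), 2
8. ~s -> ~p, 2
9. ~p, 2
Accessibility: 0R0, 0R1, 1R1, 1R2, 2R2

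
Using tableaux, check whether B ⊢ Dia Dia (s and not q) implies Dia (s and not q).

No, not valid

Tableau for the negation not (Dia Dia (s and not q) implies Dia (s and not q)):
1. not (Dia Dia (s and not q) implies Dia (s and not q)), u
2. Dia Dia (s and not q), u
3. not Dia (s and not q), u
4. not (s and not q), u
5. q, u
6. Dia (s and not q), v
7. not (s and not q), v
8. q, v
9. s and not q, w
10. s, w
11. not q, w
Accessibility: uRu, uRv, vRu, vRv, vRw, wRv, wRw
The negation has an open branch (countermodel exists).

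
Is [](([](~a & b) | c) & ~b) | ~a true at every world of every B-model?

Tableau for the negation ~([](([](~a & b) | c) & ~b) | ~a):
1. ~([](([](~a & b) | c) & ~b) | ~a), w0
2. ~[](([](~a & b) | c) & ~b), w0
3. a, w0
4. ~(([](~a & b) | c) & ~b), w1
5. b, w1
Accessibility: w0Rw0, w0Rw1, w1Rw0, w1Rw1
The negation has an open branch (countermodel exists).

No, not valid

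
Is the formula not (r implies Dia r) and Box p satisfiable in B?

Unsatisfiable (every branch closes)

1. not (r implies Dia r) and Box p, u
2. not (r implies Dia r), u
3. Box p, u
4. r, u
5. not Dia r, u
6. p, u
7. not r, u
Accessibility: uRu
Branch closes: r and not r both at u.
All branches of the tableau close; one closing branch shown above.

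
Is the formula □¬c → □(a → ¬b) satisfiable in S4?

1. □¬c → □(a → ¬b), w0
2. □(a → ¬b), w0   [→-rule on 1 (branches; this branch)]
3. a → ¬b, w0   [□-rule on 2 via w0Rw0]
4. ¬b, w0   [→-rule on 3 (branches; this branch)]
Accessibility: w0Rw0

Yes, satisfiable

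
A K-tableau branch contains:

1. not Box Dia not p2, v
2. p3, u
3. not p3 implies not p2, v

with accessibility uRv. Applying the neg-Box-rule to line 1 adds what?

a fresh world w with vRw, and not Dia not p2 at w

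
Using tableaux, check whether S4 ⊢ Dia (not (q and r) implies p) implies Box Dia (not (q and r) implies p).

Tableau for the negation not (Dia (not (q and r) implies p) implies Box Dia (not (q and r) implies p)):
1. not (Dia (not (q and r) implies p) implies Box Dia (not (q and r) implies p)), w0
2. Dia (not (q and r) implies p), w0
3. not Box Dia (not (q and r) implies p), w0
4. not (q and r) implies p, w1
5. p, w1
6. not Dia (not (q and r) implies p), w2
7. not (not (q and r) implies p), w2
8. not (q and r), w2
9. not p, w2
10. not r, w2
Accessibility: w0Rw0, w0Rw1, w0Rw2, w1Rw1, w2Rw2
The negation has an open branch (countermodel exists).

No, not valid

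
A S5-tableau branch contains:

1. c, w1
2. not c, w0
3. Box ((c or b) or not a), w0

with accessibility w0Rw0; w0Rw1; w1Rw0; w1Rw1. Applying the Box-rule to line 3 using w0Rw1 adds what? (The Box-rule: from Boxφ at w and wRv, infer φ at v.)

(c or b) or not a, w1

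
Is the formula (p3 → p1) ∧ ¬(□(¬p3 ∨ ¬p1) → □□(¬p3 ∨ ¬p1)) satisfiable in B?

Yes, satisfiable

1. (p3 → p1) ∧ ¬(□(¬p3 ∨ ¬p1) → □□(¬p3 ∨ ¬p1)), 0
2. p3 → p1, 0
3. ¬(□(¬p3 ∨ ¬p1) → □□(¬p3 ∨ ¬p1)), 0
4. □(¬p3 ∨ ¬p1), 0
5. ¬□□(¬p3 ∨ ¬p1), 0
6. ¬p3 ∨ ¬p1, 0
7. p1, 0
8. ¬p3, 0
9. ¬□(¬p3 ∨ ¬p1), 1
10. ¬p3 ∨ ¬p1, 1
11. ¬p1, 1
12. ¬(¬p3 ∨ ¬p1), 2
13. p3, 2
14. p1, 2
Accessibility: 0R0, 0R1, 1R0, 1R1, 1R2, 2R1, 2R2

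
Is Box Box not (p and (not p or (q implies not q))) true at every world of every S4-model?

Tableau for the negation not Box Box not (p and (not p or (q implies not q))):
1. not Box Box not (p and (not p or (q implies not q))), u
2. not Box not (p and (not p or (q implies not q))), v
3. p and (not p or (q implies not q)), w
4. p, w
5. not p or (q implies not q), w
6. q implies not q, w
7. not q, w
Accessibility: uRu, uRv, uRw, vRv, vRw, wRw
The negation has an open branch (countermodel exists).

Invalid (countermodel exists)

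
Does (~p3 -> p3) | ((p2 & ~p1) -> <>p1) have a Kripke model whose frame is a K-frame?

Satisfiable (open branch found)

1. (~p3 -> p3) | ((p2 & ~p1) -> <>p1), 0
2. (p2 & ~p1) -> <>p1, 0
3. <>p1, 0
4. p1, 1
Accessibility: 0R1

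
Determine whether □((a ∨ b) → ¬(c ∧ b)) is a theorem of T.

Not valid

Tableau for the negation ¬□((a ∨ b) → ¬(c ∧ b)):
1. ¬□((a ∨ b) → ¬(c ∧ b)), w0
2. ¬((a ∨ b) → ¬(c ∧ b)), w1   [¬□-rule on 1: fresh world w1, w0Rw1]
3. a ∨ b, w1   [¬→-rule on 2]
4. c ∧ b, w1   [¬→-rule on 2]
5. c, w1   [∧-rule on 4]
6. b, w1   [∧-rule on 4]
Accessibility: w0Rw0, w0Rw1, w1Rw1
The negation has an open branch (countermodel exists).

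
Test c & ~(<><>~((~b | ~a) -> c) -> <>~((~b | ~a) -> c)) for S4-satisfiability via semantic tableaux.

1. c & ~(<><>~((~b | ~a) -> c) -> <>~((~b | ~a) -> c)), 0
2. c, 0
3. ~(<><>~((~b | ~a) -> c) -> <>~((~b | ~a) -> c)), 0
4. <><>~((~b | ~a) -> c), 0
5. ~<>~((~b | ~a) -> c), 0
6. (~b | ~a) -> c, 0
7. ~(~b | ~a), 0
8. b, 0
9. a, 0
10. <>~((~b | ~a) -> c), 1
11. (~b | ~a) -> c, 1
12. ~(~b | ~a), 1
13. b, 1
14. a, 1
15. ~((~b | ~a) -> c), 2
16. ~b | ~a, 2
17. ~c, 2
18. (~b | ~a) -> c, 2
19. ~a, 2
20. ~(~b | ~a), 2
21. b, 2
22. a, 2
Accessibility: 0R0, 0R1, 0R2, 1R1, 1R2, 2R2
Branch closes: a and ~a both at 2.
Every branch closes; the branch above is one of them.

Unsatisfiable (every branch closes)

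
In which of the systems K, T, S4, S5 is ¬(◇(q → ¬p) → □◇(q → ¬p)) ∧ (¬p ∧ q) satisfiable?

S4-tableau for the formula:
1. ¬(◇(q → ¬p) → □◇(q → ¬p)) ∧ (¬p ∧ q), 0
2. ¬(◇(q → ¬p) → □◇(q → ¬p)), 0
3. ¬p ∧ q, 0
4. ◇(q → ¬p), 0
5. ¬□◇(q → ¬p), 0
6. ¬p, 0
7. q, 0
8. q → ¬p, 1
9. ¬p, 1
10. ¬◇(q → ¬p), 2
11. ¬(q → ¬p), 2
12. q, 2
13. p, 2
Accessibility: 0R0, 0R1, 0R2, 1R1, 2R2
Complete open branch: satisfiable in S4, hence also in K, T (this S4-model is also a K-model and a T-model).
S5-tableau for the formula:
1. ¬(◇(q → ¬p) → □◇(q → ¬p)) ∧ (¬p ∧ q), 0
2. ¬(◇(q → ¬p) → □◇(q → ¬p)), 0
3. ¬p ∧ q, 0
4. ◇(q → ¬p), 0
5. ¬□◇(q → ¬p), 0
6. ¬p, 0
7. q, 0
8. q → ¬p, 1
9. ¬p, 1
10. ¬◇(q → ¬p), 2
11. ¬(q → ¬p), 0
12. p, 0
Accessibility: 0R0, 0R1, 0R2, 1R0, 1R1, 1R2, 2R0, 2R1, 2R2
Branch closes: p and ¬p both at 0.
Every branch closes (one shown): unsatisfiable in S5.

K, T, S4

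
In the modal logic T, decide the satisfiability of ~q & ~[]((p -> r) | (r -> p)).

Unsatisfiable

1. ~q & ~[]((p -> r) | (r -> p)), u
2. ~q, u   [&-rule on 1]
3. ~[]((p -> r) | (r -> p)), u   [&-rule on 1]
4. ~((p -> r) | (r -> p)), v   [~[]-rule on 3: fresh world v, uRv]
5. ~(p -> r), v   [~|-rule on 4]
6. ~(r -> p), v   [~|-rule on 4]
7. p, v   [~->-rule on 5]
8. ~r, v   [~->-rule on 5]
9. r, v   [~->-rule on 6]
10. ~p, v   [~->-rule on 6]
Accessibility: uRu, uRv, vRv
Branch closes: r and ~r both at v.
All branches of the tableau close; one closing branch shown above.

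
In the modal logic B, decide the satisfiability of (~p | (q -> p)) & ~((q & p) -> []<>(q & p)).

Unsatisfiable (every branch closes)

1. (~p | (q -> p)) & ~((q & p) -> []<>(q & p)), w0
2. ~p | (q -> p), w0
3. ~((q & p) -> []<>(q & p)), w0
4. q & p, w0
5. ~[]<>(q & p), w0
6. q, w0
7. p, w0
8. q -> p, w0
9. ~<>(q & p), w1
10. ~(q & p), w0
11. ~(q & p), w1
12. ~p, w0
Accessibility: w0Rw0, w0Rw1, w1Rw0, w1Rw1
Branch closes: p and ~p both at w0.
(One branch shown.) All branches close.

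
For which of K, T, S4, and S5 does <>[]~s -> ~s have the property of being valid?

S5

S4-tableau for the negation ~(<>[]~s -> ~s):
1. ~(<>[]~s -> ~s), u
2. <>[]~s, u   [~->-rule on 1]
3. s, u   [~->-rule on 1]
4. []~s, v   [<>-rule on 2: fresh world v, uRv]
5. ~s, v   [[]-rule on 4 via vRv]
Accessibility: uRu, uRv, vRv
Complete open branch: countermodel on an S4-frame, so not valid in S4, nor in K, T (the same frame is also a K-frame and a T-frame).
S5-tableau for the negation ~(<>[]~s -> ~s):
1. ~(<>[]~s -> ~s), u
2. <>[]~s, u   [~->-rule on 1]
3. s, u   [~->-rule on 1]
4. []~s, v   [<>-rule on 2: fresh world v, uRv]
5. ~s, u   [[]-rule on 4 via vRu]
Accessibility: uRu, uRv, vRu, vRv
Branch closes: s and ~s both at u.
Every branch closes (one shown): valid in S5.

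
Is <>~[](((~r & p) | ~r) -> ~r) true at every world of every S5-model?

Tableau for the negation ~<>~[](((~r & p) | ~r) -> ~r):
1. ~<>~[](((~r & p) | ~r) -> ~r), w0
2. [](((~r & p) | ~r) -> ~r), w0   [~<>-rule on 1 via w0Rw0]
3. ((~r & p) | ~r) -> ~r, w0   [[]-rule on 2 via w0Rw0]
4. ~r, w0   [->-rule on 3 (branches; this branch)]
Accessibility: w0Rw0
The negation has an open branch (countermodel exists).

Not valid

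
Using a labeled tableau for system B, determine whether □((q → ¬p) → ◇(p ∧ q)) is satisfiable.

1. □((q → ¬p) → ◇(p ∧ q)), 0
2. (q → ¬p) → ◇(p ∧ q), 0
3. ◇(p ∧ q), 0
4. p ∧ q, 1
5. p, 1
6. q, 1
7. (q → ¬p) → ◇(p ∧ q), 1
8. ◇(p ∧ q), 1
9. p ∧ q, 2
10. p, 2
11. q, 2
Accessibility: 0R0, 0R1, 1R0, 1R1, 1R2, 2R1, 2R2

Satisfiable (open branch found)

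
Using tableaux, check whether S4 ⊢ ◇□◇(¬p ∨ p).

Tableau for the negation ¬◇□◇(¬p ∨ p):
1. ¬◇□◇(¬p ∨ p), w0
2. ¬□◇(¬p ∨ p), w0
3. ¬◇(¬p ∨ p), w1
4. ¬□◇(¬p ∨ p), w1
5. ¬(¬p ∨ p), w1
6. p, w1
7. ¬p, w1
Accessibility: w0Rw0, w0Rw1, w1Rw1
Branch closes: p and ¬p both at w1.
Every branch of the negation's tableau closes; the branch above is one of them.

Yes, valid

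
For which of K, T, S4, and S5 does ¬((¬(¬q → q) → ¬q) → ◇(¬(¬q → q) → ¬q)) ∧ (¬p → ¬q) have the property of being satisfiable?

K

K-tableau for the formula:
1. ¬((¬(¬q → q) → ¬q) → ◇(¬(¬q → q) → ¬q)) ∧ (¬p → ¬q), w0
2. ¬((¬(¬q → q) → ¬q) → ◇(¬(¬q → q) → ¬q)), w0   [∧-rule on 1]
3. ¬p → ¬q, w0   [∧-rule on 1]
4. ¬(¬q → q) → ¬q, w0   [¬→-rule on 2]
5. ¬◇(¬(¬q → q) → ¬q), w0   [¬→-rule on 2]
6. ¬q, w0   [→-rule on 3 (branches; this branch)]
Complete open branch: satisfiable in K.
T-tableau for the formula:
1. ¬((¬(¬q → q) → ¬q) → ◇(¬(¬q → q) → ¬q)) ∧ (¬p → ¬q), w0
2. ¬((¬(¬q → q) → ¬q) → ◇(¬(¬q → q) → ¬q)), w0   [∧-rule on 1]
3. ¬p → ¬q, w0   [∧-rule on 1]
4. ¬(¬q → q) → ¬q, w0   [¬→-rule on 2]
5. ¬◇(¬(¬q → q) → ¬q), w0   [¬→-rule on 2]
6. ¬(¬(¬q → q) → ¬q), w0   [¬◇-rule on 5 via w0Rw0]
7. ¬(¬q → q), w0   [¬→-rule on 6]
8. q, w0   [¬→-rule on 6]
9. ¬q, w0   [¬→-rule on 7]
Accessibility: w0Rw0
Branch closes: q and ¬q both at w0.
Every branch closes (one shown): unsatisfiable in T, hence also in S4, S5 (every S4/S5-frame is a T-frame).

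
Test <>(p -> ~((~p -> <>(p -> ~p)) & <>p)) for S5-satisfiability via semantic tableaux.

1. <>(p -> ~((~p -> <>(p -> ~p)) & <>p)), 0
2. p -> ~((~p -> <>(p -> ~p)) & <>p), 1
3. ~((~p -> <>(p -> ~p)) & <>p), 1
4. ~<>p, 1
5. ~p, 0
6. ~p, 1
Accessibility: 0R0, 0R1, 1R0, 1R1

Satisfiable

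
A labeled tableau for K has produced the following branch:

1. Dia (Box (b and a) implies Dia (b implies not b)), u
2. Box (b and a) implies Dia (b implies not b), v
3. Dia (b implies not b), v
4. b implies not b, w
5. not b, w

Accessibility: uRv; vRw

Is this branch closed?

No, open

There is no literal clash: for every atom and world, at most one sign appears.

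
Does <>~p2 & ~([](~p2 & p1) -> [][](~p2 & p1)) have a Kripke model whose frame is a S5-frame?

No, unsatisfiable

1. <>~p2 & ~([](~p2 & p1) -> [][](~p2 & p1)), 0
2. <>~p2, 0
3. ~([](~p2 & p1) -> [][](~p2 & p1)), 0
4. [](~p2 & p1), 0
5. ~[][](~p2 & p1), 0
6. ~p2 & p1, 0
7. ~p2, 0
8. p1, 0
9. ~p2, 1
10. ~p2 & p1, 1
11. p1, 1
12. ~[](~p2 & p1), 2
13. ~p2 & p1, 2
14. ~p2, 2
15. p1, 2
16. ~(~p2 & p1), 3
17. ~p2 & p1, 3
18. ~p2, 3
19. p1, 3
20. ~p1, 3
Accessibility: 0R0, 0R1, 0R2, 0R3, 1R0, 1R1, 1R2, 1R3, 2R0, 2R1, 2R2, 2R3, 3R0, 3R1, 3R2, 3R3
Branch closes: p1 and ~p1 both at 3.
Every branch closes; the branch above is one of them.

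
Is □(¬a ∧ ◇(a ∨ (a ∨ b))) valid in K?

Tableau for the negation ¬□(¬a ∧ ◇(a ∨ (a ∨ b))):
1. ¬□(¬a ∧ ◇(a ∨ (a ∨ b))), w0
2. ¬(¬a ∧ ◇(a ∨ (a ∨ b))), w1   [¬□-rule on 1: fresh world w1, w0Rw1]
3. ¬◇(a ∨ (a ∨ b)), w1   [¬∧-rule on 2 (branches; this branch)]
Accessibility: w0Rw1
The negation has an open branch (countermodel exists).

Invalid (countermodel exists)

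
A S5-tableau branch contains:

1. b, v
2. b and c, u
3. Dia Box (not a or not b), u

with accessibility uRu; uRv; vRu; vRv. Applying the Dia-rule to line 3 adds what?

a fresh world w with uRw, and Box (not a or not b) at w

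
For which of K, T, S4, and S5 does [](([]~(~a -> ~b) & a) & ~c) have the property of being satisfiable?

T-tableau for the formula:
1. [](([]~(~a -> ~b) & a) & ~c), w0
2. ([]~(~a -> ~b) & a) & ~c, w0   [[]-rule on 1 via w0Rw0]
3. []~(~a -> ~b) & a, w0   [&-rule on 2]
4. ~c, w0   [&-rule on 2]
5. []~(~a -> ~b), w0   [&-rule on 3]
6. a, w0   [&-rule on 3]
7. ~(~a -> ~b), w0   [[]-rule on 5 via w0Rw0]
8. ~a, w0   [~->-rule on 7]
9. b, w0   [~->-rule on 7]
Accessibility: w0Rw0
Branch closes: a and ~a both at w0.
Every branch closes (one shown): unsatisfiable in T, hence also in S4, S5 (every S4/S5-frame is a T-frame).
K-tableau for the formula:
1. [](([]~(~a -> ~b) & a) & ~c), w0
Complete open branch: satisfiable in K.

K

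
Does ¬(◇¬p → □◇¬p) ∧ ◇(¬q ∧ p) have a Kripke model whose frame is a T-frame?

1. ¬(◇¬p → □◇¬p) ∧ ◇(¬q ∧ p), u
2. ¬(◇¬p → □◇¬p), u
3. ◇(¬q ∧ p), u
4. ◇¬p, u
5. ¬□◇¬p, u
6. ¬q ∧ p, v
7. ¬q, v
8. p, v
9. ¬p, w
10. ¬◇¬p, x
11. p, x
Accessibility: uRu, uRv, uRw, uRx, vRv, wRw, xRx

Satisfiable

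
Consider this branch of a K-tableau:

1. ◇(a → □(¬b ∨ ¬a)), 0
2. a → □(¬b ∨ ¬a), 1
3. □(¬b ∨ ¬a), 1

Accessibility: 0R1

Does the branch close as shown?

There is no literal clash: for every atom and world, at most one sign appears.

No, open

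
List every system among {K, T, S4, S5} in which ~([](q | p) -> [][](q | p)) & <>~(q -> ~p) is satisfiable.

K, T

S4-tableau for the formula:
1. ~([](q | p) -> [][](q | p)) & <>~(q -> ~p), w0
2. ~([](q | p) -> [][](q | p)), w0
3. <>~(q -> ~p), w0
4. [](q | p), w0
5. ~[][](q | p), w0
6. q | p, w0
7. p, w0
8. ~(q -> ~p), w1
9. q, w1
10. p, w1
11. q | p, w1
12. ~[](q | p), w2
13. q | p, w2
14. p, w2
15. ~(q | p), w3
16. ~q, w3
17. ~p, w3
18. q | p, w3
19. p, w3
Accessibility: w0Rw0, w0Rw1, w0Rw2, w0Rw3, w1Rw1, w2Rw2, w2Rw3, w3Rw3
Branch closes: p and ~p both at w3.
Every branch closes (one shown): unsatisfiable in S4, hence also in S5 (every S5-frame is an S4-frame).
T-tableau for the formula:
1. ~([](q | p) -> [][](q | p)) & <>~(q -> ~p), w0
2. ~([](q | p) -> [][](q | p)), w0
3. <>~(q -> ~p), w0
4. [](q | p), w0
5. ~[][](q | p), w0
6. q | p, w0
7. p, w0
8. ~(q -> ~p), w1
9. q, w1
10. p, w1
11. q | p, w1
12. ~[](q | p), w2
13. q | p, w2
14. p, w2
15. ~(q | p), w3
16. ~q, w3
17. ~p, w3
Accessibility: w0Rw0, w0Rw1, w0Rw2, w1Rw1, w2Rw2, w2Rw3, w3Rw3
Complete open branch: satisfiable in T, hence also in K (this T-model is also a K-model).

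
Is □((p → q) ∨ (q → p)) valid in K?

Yes, valid

Tableau for the negation ¬□((p → q) ∨ (q → p)):
1. ¬□((p → q) ∨ (q → p)), w0
2. ¬((p → q) ∨ (q → p)), w1   [¬□-rule on 1: fresh world w1, w0Rw1]
3. ¬(p → q), w1   [¬∨-rule on 2]
4. ¬(q → p), w1   [¬∨-rule on 2]
5. p, w1   [¬→-rule on 3]
6. ¬q, w1   [¬→-rule on 3]
7. q, w1   [¬→-rule on 4]
8. ¬p, w1   [¬→-rule on 4]
Accessibility: w0Rw1
Branch closes: q and ¬q both at w1.
All branches of the negation close; one closing branch shown above.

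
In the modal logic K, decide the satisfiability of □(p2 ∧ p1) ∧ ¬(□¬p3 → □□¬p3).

Yes, satisfiable

1. □(p2 ∧ p1) ∧ ¬(□¬p3 → □□¬p3), 0
2. □(p2 ∧ p1), 0
3. ¬(□¬p3 → □□¬p3), 0
4. □¬p3, 0
5. ¬□□¬p3, 0
6. ¬□¬p3, 1
7. p2 ∧ p1, 1
8. p2, 1
9. p1, 1
10. ¬p3, 1
11. p3, 2
Accessibility: 0R1, 1R2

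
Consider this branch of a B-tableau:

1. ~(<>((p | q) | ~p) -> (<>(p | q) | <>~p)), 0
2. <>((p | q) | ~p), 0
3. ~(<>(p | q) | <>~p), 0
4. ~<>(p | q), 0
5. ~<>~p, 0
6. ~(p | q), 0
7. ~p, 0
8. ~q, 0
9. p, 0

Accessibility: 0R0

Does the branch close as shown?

Closed

Both p and ~p appear at 0.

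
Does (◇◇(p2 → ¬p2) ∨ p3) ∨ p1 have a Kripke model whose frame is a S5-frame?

Yes, satisfiable

1. (◇◇(p2 → ¬p2) ∨ p3) ∨ p1, 0
2. p1, 0
Accessibility: 0R0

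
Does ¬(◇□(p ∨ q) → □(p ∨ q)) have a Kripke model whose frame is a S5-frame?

1. ¬(◇□(p ∨ q) → □(p ∨ q)), w0
2. ◇□(p ∨ q), w0
3. ¬□(p ∨ q), w0
4. □(p ∨ q), w1
5. p ∨ q, w0
6. p ∨ q, w1
7. q, w0
8. q, w1
9. ¬(p ∨ q), w2
10. ¬p, w2
11. ¬q, w2
12. p ∨ q, w2
13. q, w2
Accessibility: w0Rw0, w0Rw1, w0Rw2, w1Rw0, w1Rw1, w1Rw2, w2Rw0, w2Rw1, w2Rw2
Branch closes: q and ¬q both at w2.
(One branch shown.) All branches close.

Unsatisfiable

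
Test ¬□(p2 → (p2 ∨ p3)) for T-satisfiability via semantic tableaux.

Unsatisfiable (every branch closes)

1. ¬□(p2 → (p2 ∨ p3)), 0
2. ¬(p2 → (p2 ∨ p3)), 1
3. p2, 1
4. ¬(p2 ∨ p3), 1
5. ¬p2, 1
6. ¬p3, 1
Accessibility: 0R0, 0R1, 1R1
Branch closes: p2 and ¬p2 both at 1.
All branches of the tableau close; one closing branch shown above.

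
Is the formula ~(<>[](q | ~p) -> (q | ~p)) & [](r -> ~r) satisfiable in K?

1. ~(<>[](q | ~p) -> (q | ~p)) & [](r -> ~r), u
2. ~(<>[](q | ~p) -> (q | ~p)), u   [&-rule on 1]
3. [](r -> ~r), u   [&-rule on 1]
4. <>[](q | ~p), u   [~->-rule on 2]
5. ~(q | ~p), u   [~->-rule on 2]
6. ~q, u   [~|-rule on 5]
7. p, u   [~|-rule on 5]
8. [](q | ~p), v   [<>-rule on 4: fresh world v, uRv]
9. r -> ~r, v   [[]-rule on 3 via uRv]
10. ~r, v   [->-rule on 9 (branches; this branch)]
Accessibility: uRv

Yes, satisfiable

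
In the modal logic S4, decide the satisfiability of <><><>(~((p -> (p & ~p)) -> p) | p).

Yes, satisfiable

1. <><><>(~((p -> (p & ~p)) -> p) | p), w0
2. <><>(~((p -> (p & ~p)) -> p) | p), w1   [<>-rule on 1: fresh world w1, w0Rw1]
3. <>(~((p -> (p & ~p)) -> p) | p), w2   [<>-rule on 2: fresh world w2, w1Rw2]
4. ~((p -> (p & ~p)) -> p) | p, w3   [<>-rule on 3: fresh world w3, w2Rw3]
5. p, w3   [|-rule on 4 (branches; this branch)]
Accessibility: w0Rw0, w0Rw1, w0Rw2, w0Rw3, w1Rw1, w1Rw2, w1Rw3, w2Rw2, w2Rw3, w3Rw3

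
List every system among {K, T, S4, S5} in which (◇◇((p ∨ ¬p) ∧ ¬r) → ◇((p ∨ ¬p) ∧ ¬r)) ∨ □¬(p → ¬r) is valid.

S4, S5

S4-tableau for the negation ¬((◇◇((p ∨ ¬p) ∧ ¬r) → ◇((p ∨ ¬p) ∧ ¬r)) ∨ □¬(p → ¬r)):
1. ¬((◇◇((p ∨ ¬p) ∧ ¬r) → ◇((p ∨ ¬p) ∧ ¬r)) ∨ □¬(p → ¬r)), 0
2. ¬(◇◇((p ∨ ¬p) ∧ ¬r) → ◇((p ∨ ¬p) ∧ ¬r)), 0
3. ¬□¬(p → ¬r), 0
4. ◇◇((p ∨ ¬p) ∧ ¬r), 0
5. ¬◇((p ∨ ¬p) ∧ ¬r), 0
6. ¬((p ∨ ¬p) ∧ ¬r), 0
7. r, 0
8. p → ¬r, 1
9. ¬((p ∨ ¬p) ∧ ¬r), 1
10. ¬p, 1
11. r, 1
12. ◇((p ∨ ¬p) ∧ ¬r), 2
13. ¬((p ∨ ¬p) ∧ ¬r), 2
14. r, 2
15. (p ∨ ¬p) ∧ ¬r, 3
16. p ∨ ¬p, 3
17. ¬r, 3
18. ¬((p ∨ ¬p) ∧ ¬r), 3
19. ¬p, 3
20. ¬(p ∨ ¬p), 3
21. p, 3
Accessibility: 0R0, 0R1, 0R2, 0R3, 1R1, 2R2, 2R3, 3R3
Branch closes: p and ¬p both at 3.
Every branch closes (one shown): valid in S4, hence also in S5 (every theorem of S4 is a theorem of S5).
T-tableau for the negation ¬((◇◇((p ∨ ¬p) ∧ ¬r) → ◇((p ∨ ¬p) ∧ ¬r)) ∨ □¬(p → ¬r)):
1. ¬((◇◇((p ∨ ¬p) ∧ ¬r) → ◇((p ∨ ¬p) ∧ ¬r)) ∨ □¬(p → ¬r)), 0
2. ¬(◇◇((p ∨ ¬p) ∧ ¬r) → ◇((p ∨ ¬p) ∧ ¬r)), 0
3. ¬□¬(p → ¬r), 0
4. ◇◇((p ∨ ¬p) ∧ ¬r), 0
5. ¬◇((p ∨ ¬p) ∧ ¬r), 0
6. ¬((p ∨ ¬p) ∧ ¬r), 0
7. r, 0
8. p → ¬r, 1
9. ¬((p ∨ ¬p) ∧ ¬r), 1
10. ¬p, 1
11. r, 1
12. ◇((p ∨ ¬p) ∧ ¬r), 2
13. ¬((p ∨ ¬p) ∧ ¬r), 2
14. r, 2
15. (p ∨ ¬p) ∧ ¬r, 3
16. p ∨ ¬p, 3
17. ¬r, 3
18. ¬p, 3
Accessibility: 0R0, 0R1, 0R2, 1R1, 2R2, 2R3, 3R3
Complete open branch: countermodel on a T-frame, so not valid in T, nor in K (the same frame is also a K-frame).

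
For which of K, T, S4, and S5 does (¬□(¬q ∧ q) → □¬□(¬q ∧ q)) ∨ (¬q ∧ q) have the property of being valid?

T, S4, S5

T-tableau for the negation ¬((¬□(¬q ∧ q) → □¬□(¬q ∧ q)) ∨ (¬q ∧ q)):
1. ¬((¬□(¬q ∧ q) → □¬□(¬q ∧ q)) ∨ (¬q ∧ q)), 0
2. ¬(¬□(¬q ∧ q) → □¬□(¬q ∧ q)), 0
3. ¬(¬q ∧ q), 0
4. ¬□(¬q ∧ q), 0
5. ¬□¬□(¬q ∧ q), 0
6. ¬q, 0
7. ¬(¬q ∧ q), 1
8. ¬q, 1
9. □(¬q ∧ q), 2
10. ¬q ∧ q, 2
11. ¬q, 2
12. q, 2
Accessibility: 0R0, 0R1, 0R2, 1R1, 2R2
Branch closes: q and ¬q both at 2.
Every branch closes (one shown): valid in T, hence also in S4, S5 (every theorem of T is a theorem of S4 and S5).
K-tableau for the negation ¬((¬□(¬q ∧ q) → □¬□(¬q ∧ q)) ∨ (¬q ∧ q)):
1. ¬((¬□(¬q ∧ q) → □¬□(¬q ∧ q)) ∨ (¬q ∧ q)), 0
2. ¬(¬□(¬q ∧ q) → □¬□(¬q ∧ q)), 0
3. ¬(¬q ∧ q), 0
4. ¬□(¬q ∧ q), 0
5. ¬□¬□(¬q ∧ q), 0
6. ¬q, 0
7. ¬(¬q ∧ q), 1
8. ¬q, 1
9. □(¬q ∧ q), 2
Accessibility: 0R1, 0R2
Complete open branch: countermodel on a K-frame, so not valid in K.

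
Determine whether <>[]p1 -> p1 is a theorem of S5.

Valid

Tableau for the negation ~(<>[]p1 -> p1):
1. ~(<>[]p1 -> p1), w0
2. <>[]p1, w0
3. ~p1, w0
4. []p1, w1
5. p1, w0
Accessibility: w0Rw0, w0Rw1, w1Rw0, w1Rw1
Branch closes: p1 and ~p1 both at w0.
Every branch of the negation's tableau closes; the branch above is one of them.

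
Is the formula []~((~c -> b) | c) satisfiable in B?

1. []~((~c -> b) | c), u
2. ~((~c -> b) | c), u
3. ~(~c -> b), u
4. ~c, u
5. ~b, u
Accessibility: uRu

Satisfiable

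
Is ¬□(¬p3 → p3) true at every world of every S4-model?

Tableau for the negation □(¬p3 → p3):
1. □(¬p3 → p3), 0
2. ¬p3 → p3, 0
3. p3, 0
Accessibility: 0R0
The negation has an open branch (countermodel exists).

Not valid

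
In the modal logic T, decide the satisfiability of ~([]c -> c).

Unsatisfiable (every branch closes)

1. ~([]c -> c), u
2. []c, u
3. ~c, u
4. c, u
Accessibility: uRu
Branch closes: c and ~c both at u.
(One branch shown.) All branches close.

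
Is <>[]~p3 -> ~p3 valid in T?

Tableau for the negation ~(<>[]~p3 -> ~p3):
1. ~(<>[]~p3 -> ~p3), w0
2. <>[]~p3, w0   [~->-rule on 1]
3. p3, w0   [~->-rule on 1]
4. []~p3, w1   [<>-rule on 2: fresh world w1, w0Rw1]
5. ~p3, w1   [[]-rule on 4 via w1Rw1]
Accessibility: w0Rw0, w0Rw1, w1Rw1
The negation has an open branch (countermodel exists).

Not valid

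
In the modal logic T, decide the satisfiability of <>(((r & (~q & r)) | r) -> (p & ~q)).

1. <>(((r & (~q & r)) | r) -> (p & ~q)), w0
2. ((r & (~q & r)) | r) -> (p & ~q), w1
3. p & ~q, w1
4. p, w1
5. ~q, w1
Accessibility: w0Rw0, w0Rw1, w1Rw1

Yes, satisfiable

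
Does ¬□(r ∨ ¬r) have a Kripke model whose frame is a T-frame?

No, unsatisfiable

1. ¬□(r ∨ ¬r), u
2. ¬(r ∨ ¬r), v
3. ¬r, v
4. r, v
Accessibility: uRu, uRv, vRv
Branch closes: r and ¬r both at v.
All branches of the tableau close; one closing branch shown above.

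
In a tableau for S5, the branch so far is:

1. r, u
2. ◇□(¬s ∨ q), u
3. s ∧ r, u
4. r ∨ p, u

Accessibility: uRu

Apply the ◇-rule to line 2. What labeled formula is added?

a fresh world v with uRv, and □(¬s ∨ q) at v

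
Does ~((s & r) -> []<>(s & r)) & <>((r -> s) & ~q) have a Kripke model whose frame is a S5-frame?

Unsatisfiable (every branch closes)

1. ~((s & r) -> []<>(s & r)) & <>((r -> s) & ~q), u
2. ~((s & r) -> []<>(s & r)), u   [&-rule on 1]
3. <>((r -> s) & ~q), u   [&-rule on 1]
4. s & r, u   [~->-rule on 2]
5. ~[]<>(s & r), u   [~->-rule on 2]
6. s, u   [&-rule on 4]
7. r, u   [&-rule on 4]
8. (r -> s) & ~q, v   [<>-rule on 3: fresh world v, uRv]
9. r -> s, v   [&-rule on 8]
10. ~q, v   [&-rule on 8]
11. s, v   [->-rule on 9 (branches; this branch)]
12. ~<>(s & r), w   [~[]-rule on 5: fresh world w, uRw]
13. ~(s & r), u   [~<>-rule on 12 via wRu]
14. ~(s & r), v   [~<>-rule on 12 via wRv]
15. ~(s & r), w   [~<>-rule on 12 via wRw]
16. ~r, u   [~&-rule on 13 (branches; this branch)]
Accessibility: uRu, uRv, uRw, vRu, vRv, vRw, wRu, wRv, wRw
Branch closes: r and ~r both at u.
(One branch shown.) All branches close.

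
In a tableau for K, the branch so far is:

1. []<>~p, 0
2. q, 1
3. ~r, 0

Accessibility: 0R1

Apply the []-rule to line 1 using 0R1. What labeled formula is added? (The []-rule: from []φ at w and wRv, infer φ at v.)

<>~p, 1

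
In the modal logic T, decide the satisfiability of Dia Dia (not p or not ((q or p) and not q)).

Yes, satisfiable

1. Dia Dia (not p or not ((q or p) and not q)), u
2. Dia (not p or not ((q or p) and not q)), v   [Dia-rule on 1: fresh world v, uRv]
3. not p or not ((q or p) and not q), w   [Dia-rule on 2: fresh world w, vRw]
4. not ((q or p) and not q), w   [or-rule on 3 (branches; this branch)]
5. q, w   [neg-and-rule on 4 (branches; this branch)]
Accessibility: uRu, uRv, vRv, vRw, wRw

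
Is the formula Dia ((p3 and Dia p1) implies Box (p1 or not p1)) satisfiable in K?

1. Dia ((p3 and Dia p1) implies Box (p1 or not p1)), u
2. (p3 and Dia p1) implies Box (p1 or not p1), v
3. Box (p1 or not p1), v
Accessibility: uRv

Yes, satisfiable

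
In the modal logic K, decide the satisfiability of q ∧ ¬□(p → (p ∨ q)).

No, unsatisfiable

1. q ∧ ¬□(p → (p ∨ q)), w0
2. q, w0
3. ¬□(p → (p ∨ q)), w0
4. ¬(p → (p ∨ q)), w1
5. p, w1
6. ¬(p ∨ q), w1
7. ¬p, w1
8. ¬q, w1
Accessibility: w0Rw1
Branch closes: p and ¬p both at w1.
All branches of the tableau close; one closing branch shown above.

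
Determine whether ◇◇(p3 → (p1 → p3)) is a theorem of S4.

Tableau for the negation ¬◇◇(p3 → (p1 → p3)):
1. ¬◇◇(p3 → (p1 → p3)), 0
2. ¬◇(p3 → (p1 → p3)), 0
3. ¬(p3 → (p1 → p3)), 0
4. p3, 0
5. ¬(p1 → p3), 0
6. p1, 0
7. ¬p3, 0
Accessibility: 0R0
Branch closes: p3 and ¬p3 both at 0.
Every branch of the negation's tableau closes; the branch above is one of them.

Yes, valid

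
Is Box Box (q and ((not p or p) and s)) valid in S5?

Tableau for the negation not Box Box (q and ((not p or p) and s)):
1. not Box Box (q and ((not p or p) and s)), 0
2. not Box (q and ((not p or p) and s)), 1
3. not (q and ((not p or p) and s)), 2
4. not ((not p or p) and s), 2
5. not s, 2
Accessibility: 0R0, 0R1, 0R2, 1R0, 1R1, 1R2, 2R0, 2R1, 2R2
The negation has an open branch (countermodel exists).

Invalid (countermodel exists)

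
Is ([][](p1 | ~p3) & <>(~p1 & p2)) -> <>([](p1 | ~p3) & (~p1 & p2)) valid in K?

Tableau for the negation ~(([][](p1 | ~p3) & <>(~p1 & p2)) -> <>([](p1 | ~p3) & (~p1 & p2))):
1. ~(([][](p1 | ~p3) & <>(~p1 & p2)) -> <>([](p1 | ~p3) & (~p1 & p2))), u
2. [][](p1 | ~p3) & <>(~p1 & p2), u
3. ~<>([](p1 | ~p3) & (~p1 & p2)), u
4. [][](p1 | ~p3), u
5. <>(~p1 & p2), u
6. ~p1 & p2, v
7. ~p1, v
8. p2, v
9. ~([](p1 | ~p3) & (~p1 & p2)), v
10. [](p1 | ~p3), v
11. ~[](p1 | ~p3), v
12. ~(p1 | ~p3), w
13. ~p1, w
14. p3, w
15. p1 | ~p3, w
16. ~p3, w
Accessibility: uRv, vRw
Branch closes: p3 and ~p3 both at w.
All branches of the negation close; one closing branch shown above.

Valid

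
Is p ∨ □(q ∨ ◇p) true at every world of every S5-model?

No, not valid

Tableau for the negation ¬(p ∨ □(q ∨ ◇p)):
1. ¬(p ∨ □(q ∨ ◇p)), 0
2. ¬p, 0
3. ¬□(q ∨ ◇p), 0
4. ¬(q ∨ ◇p), 1
5. ¬q, 1
6. ¬◇p, 1
7. ¬p, 1
Accessibility: 0R0, 0R1, 1R0, 1R1
The negation has an open branch (countermodel exists).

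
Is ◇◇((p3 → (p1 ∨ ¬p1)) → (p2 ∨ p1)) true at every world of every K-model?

Not valid

Tableau for the negation ¬◇◇((p3 → (p1 ∨ ¬p1)) → (p2 ∨ p1)):
1. ¬◇◇((p3 → (p1 ∨ ¬p1)) → (p2 ∨ p1)), 0
The negation has an open branch (countermodel exists).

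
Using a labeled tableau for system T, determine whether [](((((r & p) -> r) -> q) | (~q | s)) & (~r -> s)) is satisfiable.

1. [](((((r & p) -> r) -> q) | (~q | s)) & (~r -> s)), 0
2. ((((r & p) -> r) -> q) | (~q | s)) & (~r -> s), 0
3. (((r & p) -> r) -> q) | (~q | s), 0
4. ~r -> s, 0
5. ~q | s, 0
6. s, 0
Accessibility: 0R0

Satisfiable (open branch found)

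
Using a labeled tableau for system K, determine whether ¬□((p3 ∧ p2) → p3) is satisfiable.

Unsatisfiable (every branch closes)

1. ¬□((p3 ∧ p2) → p3), u
2. ¬((p3 ∧ p2) → p3), v
3. p3 ∧ p2, v
4. ¬p3, v
5. p3, v
6. p2, v
Accessibility: uRv
Branch closes: p3 and ¬p3 both at v.
All branches of the tableau close; one closing branch shown above.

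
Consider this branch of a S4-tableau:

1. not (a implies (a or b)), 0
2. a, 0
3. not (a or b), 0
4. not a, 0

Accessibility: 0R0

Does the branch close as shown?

Yes, closed

Both a and not a appear at 0.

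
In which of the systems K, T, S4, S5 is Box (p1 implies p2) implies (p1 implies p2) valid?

T, S4, S5

T-tableau for the negation not (Box (p1 implies p2) implies (p1 implies p2)):
1. not (Box (p1 implies p2) implies (p1 implies p2)), 0
2. Box (p1 implies p2), 0
3. not (p1 implies p2), 0
4. p1, 0
5. not p2, 0
6. p1 implies p2, 0
7. p2, 0
Accessibility: 0R0
Branch closes: p2 and not p2 both at 0.
Every branch closes (one shown): valid in T, hence also in S4, S5 (every theorem of T is a theorem of S4 and S5).
K-tableau for the negation not (Box (p1 implies p2) implies (p1 implies p2)):
1. not (Box (p1 implies p2) implies (p1 implies p2)), 0
2. Box (p1 implies p2), 0
3. not (p1 implies p2), 0
4. p1, 0
5. not p2, 0
Complete open branch: countermodel on a K-frame, so not valid in K.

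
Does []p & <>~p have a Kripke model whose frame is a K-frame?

1. []p & <>~p, w0
2. []p, w0   [&-rule on 1]
3. <>~p, w0   [&-rule on 1]
4. ~p, w1   [<>-rule on 3: fresh world w1, w0Rw1]
5. p, w1   [[]-rule on 2 via w0Rw1]
Accessibility: w0Rw1
Branch closes: p and ~p both at w1.
Every branch closes; the branch above is one of them.

No, unsatisfiable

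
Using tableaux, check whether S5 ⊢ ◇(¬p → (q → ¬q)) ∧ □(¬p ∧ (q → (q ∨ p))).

Not valid

Tableau for the negation ¬(◇(¬p → (q → ¬q)) ∧ □(¬p ∧ (q → (q ∨ p)))):
1. ¬(◇(¬p → (q → ¬q)) ∧ □(¬p ∧ (q → (q ∨ p)))), 0
2. ¬□(¬p ∧ (q → (q ∨ p))), 0
3. ¬(¬p ∧ (q → (q ∨ p))), 1
4. p, 1
Accessibility: 0R0, 0R1, 1R0, 1R1
The negation has an open branch (countermodel exists).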